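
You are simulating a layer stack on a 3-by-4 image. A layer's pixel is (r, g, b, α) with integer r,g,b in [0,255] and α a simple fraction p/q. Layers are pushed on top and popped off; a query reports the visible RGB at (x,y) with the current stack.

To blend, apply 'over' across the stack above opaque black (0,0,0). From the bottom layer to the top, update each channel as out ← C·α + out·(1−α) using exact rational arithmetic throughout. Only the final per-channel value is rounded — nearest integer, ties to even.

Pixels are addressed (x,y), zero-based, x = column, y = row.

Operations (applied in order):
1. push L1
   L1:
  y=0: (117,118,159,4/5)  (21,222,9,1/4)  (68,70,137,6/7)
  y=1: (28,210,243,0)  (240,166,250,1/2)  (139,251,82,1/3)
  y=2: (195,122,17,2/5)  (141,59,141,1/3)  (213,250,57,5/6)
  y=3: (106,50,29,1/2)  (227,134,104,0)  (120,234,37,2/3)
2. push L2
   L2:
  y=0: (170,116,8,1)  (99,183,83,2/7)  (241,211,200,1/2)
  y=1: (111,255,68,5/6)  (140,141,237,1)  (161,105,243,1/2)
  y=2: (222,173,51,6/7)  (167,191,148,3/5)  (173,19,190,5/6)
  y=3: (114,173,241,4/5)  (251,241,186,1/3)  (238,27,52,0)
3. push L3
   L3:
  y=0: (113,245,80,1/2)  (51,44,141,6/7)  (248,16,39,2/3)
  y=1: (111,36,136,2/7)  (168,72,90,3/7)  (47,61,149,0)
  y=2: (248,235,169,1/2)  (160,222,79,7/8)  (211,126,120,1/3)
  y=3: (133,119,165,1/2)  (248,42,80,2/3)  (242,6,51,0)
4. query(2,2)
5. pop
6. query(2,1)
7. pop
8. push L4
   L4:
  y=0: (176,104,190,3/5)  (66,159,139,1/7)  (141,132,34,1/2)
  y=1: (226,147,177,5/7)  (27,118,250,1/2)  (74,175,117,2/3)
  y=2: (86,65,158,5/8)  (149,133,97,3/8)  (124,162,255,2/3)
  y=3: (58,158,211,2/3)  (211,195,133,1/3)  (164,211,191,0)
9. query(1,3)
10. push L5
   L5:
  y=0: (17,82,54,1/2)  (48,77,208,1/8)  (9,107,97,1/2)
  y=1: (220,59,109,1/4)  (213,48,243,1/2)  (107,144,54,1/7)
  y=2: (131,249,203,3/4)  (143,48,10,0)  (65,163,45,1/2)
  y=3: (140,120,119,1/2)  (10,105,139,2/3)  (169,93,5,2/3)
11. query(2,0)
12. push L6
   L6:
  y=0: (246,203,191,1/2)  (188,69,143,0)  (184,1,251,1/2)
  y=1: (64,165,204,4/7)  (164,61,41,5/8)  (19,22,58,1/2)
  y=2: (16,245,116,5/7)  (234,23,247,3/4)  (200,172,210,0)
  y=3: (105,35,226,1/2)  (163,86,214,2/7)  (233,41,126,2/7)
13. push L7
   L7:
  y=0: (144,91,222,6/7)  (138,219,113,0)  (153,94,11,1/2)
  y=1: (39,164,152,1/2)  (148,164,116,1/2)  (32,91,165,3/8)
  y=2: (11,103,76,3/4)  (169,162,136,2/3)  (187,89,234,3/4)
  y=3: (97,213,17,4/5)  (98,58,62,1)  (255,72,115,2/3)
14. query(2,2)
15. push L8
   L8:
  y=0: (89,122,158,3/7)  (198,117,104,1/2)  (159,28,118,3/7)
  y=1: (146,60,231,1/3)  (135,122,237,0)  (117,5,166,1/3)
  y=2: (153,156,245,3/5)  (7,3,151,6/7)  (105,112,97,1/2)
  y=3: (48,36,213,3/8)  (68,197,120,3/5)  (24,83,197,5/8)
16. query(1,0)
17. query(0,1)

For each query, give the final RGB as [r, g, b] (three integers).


query (2,2) [L1,L2,L3] — begin 0,0,0
after L1 α=5/6: [355/2, 625/3, 95/2]
after L2 α=5/6: [695/4, 455/9, 665/4]
after L3 α=1/3: [1117/6, 2044/27, 905/6]
→ [186, 76, 151]

(2,1) stack=L1,L2; from [0,0,0]:
after L1 α=1/3: [139/3, 251/3, 82/3]
after L2 α=1/2: [311/3, 283/3, 811/6]
= [104, 94, 135]

(1,3) stack=L1,L4; from [0,0,0]:
after L1 α=0: [0, 0, 0]
after L4 α=1/3: [211/3, 65, 133/3]
rounded: [70, 65, 44]

query (2,0) [L1,L4,L5] — begin 0,0,0
+L1 (α=6/7) → [408/7, 60, 822/7]
+L4 (α=1/2) → [1395/14, 96, 530/7]
+L5 (α=1/2) → [1521/28, 203/2, 1209/14]
rounded: [54, 102, 86]

query (2,2) [L1,L4,L5,L6,L7] — begin 0,0,0
+L1 (α=5/6) → [355/2, 625/3, 95/2]
+L4 (α=2/3) → [851/6, 1597/9, 1115/6]
+L5 (α=1/2) → [1241/12, 1532/9, 1385/12]
+L6 (α=0) → [1241/12, 1532/9, 1385/12]
+L7 (α=3/4) → [7973/48, 3935/36, 9809/48]
→ [166, 109, 204]

(1,0) stack=L1,L4,L5,L6,L7,L8; from [0,0,0]:
L1 α=1/4: [21/4, 111/2, 9/4]
L4 α=1/7: [195/14, 492/7, 305/14]
L5 α=1/8: [291/16, 569/8, 721/16]
L6 α=0: [291/16, 569/8, 721/16]
L7 α=0: [291/16, 569/8, 721/16]
L8 α=1/2: [3459/32, 1505/16, 2385/32]
→ [108, 94, 75]

at x=0,y=1 over L1,L4,L5,L6,L7,L8:
+L1 (α=0) → [0, 0, 0]
+L4 (α=5/7) → [1130/7, 105, 885/7]
+L5 (α=1/4) → [2465/14, 187/2, 1709/14]
+L6 (α=4/7) → [10979/98, 1881/14, 16551/98]
+L7 (α=1/2) → [14801/196, 4177/28, 31447/196]
+L8 (α=1/3) → [9703/98, 5017/42, 54085/294]
= [99, 119, 184]


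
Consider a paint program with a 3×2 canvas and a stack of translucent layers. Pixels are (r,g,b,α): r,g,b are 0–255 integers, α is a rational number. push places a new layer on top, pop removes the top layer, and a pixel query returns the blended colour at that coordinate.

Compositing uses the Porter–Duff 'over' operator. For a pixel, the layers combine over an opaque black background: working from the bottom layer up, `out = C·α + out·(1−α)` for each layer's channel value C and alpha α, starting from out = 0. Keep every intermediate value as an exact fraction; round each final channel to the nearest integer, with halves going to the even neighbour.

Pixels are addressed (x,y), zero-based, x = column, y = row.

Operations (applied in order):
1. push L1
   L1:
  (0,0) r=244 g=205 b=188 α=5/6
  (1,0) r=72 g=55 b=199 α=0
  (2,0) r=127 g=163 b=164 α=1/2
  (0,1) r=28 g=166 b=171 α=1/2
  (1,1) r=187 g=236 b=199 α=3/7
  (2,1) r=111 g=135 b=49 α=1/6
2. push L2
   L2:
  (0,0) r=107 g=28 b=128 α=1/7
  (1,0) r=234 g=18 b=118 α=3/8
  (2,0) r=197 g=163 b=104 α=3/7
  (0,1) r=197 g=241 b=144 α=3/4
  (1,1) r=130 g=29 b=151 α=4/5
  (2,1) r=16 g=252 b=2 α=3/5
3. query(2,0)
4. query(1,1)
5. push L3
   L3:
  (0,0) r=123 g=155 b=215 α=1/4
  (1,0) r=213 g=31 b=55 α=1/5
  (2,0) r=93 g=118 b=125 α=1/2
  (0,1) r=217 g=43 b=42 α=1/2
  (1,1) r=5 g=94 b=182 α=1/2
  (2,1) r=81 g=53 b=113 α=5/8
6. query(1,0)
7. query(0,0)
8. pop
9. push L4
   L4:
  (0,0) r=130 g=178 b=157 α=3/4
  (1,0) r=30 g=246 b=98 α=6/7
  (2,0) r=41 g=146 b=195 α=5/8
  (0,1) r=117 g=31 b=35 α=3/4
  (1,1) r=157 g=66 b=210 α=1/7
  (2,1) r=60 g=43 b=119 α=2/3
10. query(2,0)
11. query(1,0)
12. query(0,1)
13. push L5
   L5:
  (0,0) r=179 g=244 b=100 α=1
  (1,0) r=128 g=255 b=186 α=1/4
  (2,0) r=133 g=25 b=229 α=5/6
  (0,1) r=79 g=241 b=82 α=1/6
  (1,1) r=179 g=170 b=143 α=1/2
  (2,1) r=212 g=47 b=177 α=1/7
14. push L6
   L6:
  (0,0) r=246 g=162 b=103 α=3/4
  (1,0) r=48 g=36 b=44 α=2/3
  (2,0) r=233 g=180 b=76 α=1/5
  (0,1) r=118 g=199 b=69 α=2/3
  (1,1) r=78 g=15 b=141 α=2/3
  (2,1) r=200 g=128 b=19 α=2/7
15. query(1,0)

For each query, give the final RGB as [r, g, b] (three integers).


query (2,0) [L1,L2] — begin 0,0,0
after L1 α=1/2: [127/2, 163/2, 82]
after L2 α=3/7: [845/7, 815/7, 640/7]
rounded: [121, 116, 91]

query (1,1) [L1,L2] — begin 0,0,0
after L1 α=3/7: [561/7, 708/7, 597/7]
after L2 α=4/5: [4201/35, 304/7, 965/7]
→ [120, 43, 138]

(1,0) stack=L1,L2,L3; from [0,0,0]:
L1 α=0: [0, 0, 0]
L2 α=3/8: [351/4, 27/4, 177/4]
L3 α=1/5: [564/5, 58/5, 232/5]
rounded: [113, 12, 46]

at x=0,y=0 over L1,L2,L3:
after L1 α=5/6: [610/3, 1025/6, 470/3]
after L2 α=1/7: [1327/7, 1053/7, 1068/7]
after L3 α=1/4: [2421/14, 1061/7, 4709/28]
rounded: [173, 152, 168]

query (2,0) [L1,L2,L4] — begin 0,0,0
L1 α=1/2: [127/2, 163/2, 82]
L2 α=3/7: [845/7, 815/7, 640/7]
L4 α=5/8: [1985/28, 7555/56, 8745/56]
rounded: [71, 135, 156]

query (1,0) [L1,L2,L4] — begin 0,0,0
+L1 (α=0) → [0, 0, 0]
+L2 (α=3/8) → [351/4, 27/4, 177/4]
+L4 (α=6/7) → [153/4, 5931/28, 2529/28]
= [38, 212, 90]

(0,1) stack=L1,L2,L4; from [0,0,0]:
after L1 α=1/2: [14, 83, 171/2]
after L2 α=3/4: [605/4, 403/2, 1035/8]
after L4 α=3/4: [2009/16, 589/8, 1875/32]
= [126, 74, 59]

query (1,0) [L1,L2,L4,L5,L6] — begin 0,0,0
L1 α=0: [0, 0, 0]
L2 α=3/8: [351/4, 27/4, 177/4]
L4 α=6/7: [153/4, 5931/28, 2529/28]
L5 α=1/4: [971/16, 24933/112, 12795/112]
L6 α=2/3: [2507/48, 10999/112, 22651/336]
→ [52, 98, 67]


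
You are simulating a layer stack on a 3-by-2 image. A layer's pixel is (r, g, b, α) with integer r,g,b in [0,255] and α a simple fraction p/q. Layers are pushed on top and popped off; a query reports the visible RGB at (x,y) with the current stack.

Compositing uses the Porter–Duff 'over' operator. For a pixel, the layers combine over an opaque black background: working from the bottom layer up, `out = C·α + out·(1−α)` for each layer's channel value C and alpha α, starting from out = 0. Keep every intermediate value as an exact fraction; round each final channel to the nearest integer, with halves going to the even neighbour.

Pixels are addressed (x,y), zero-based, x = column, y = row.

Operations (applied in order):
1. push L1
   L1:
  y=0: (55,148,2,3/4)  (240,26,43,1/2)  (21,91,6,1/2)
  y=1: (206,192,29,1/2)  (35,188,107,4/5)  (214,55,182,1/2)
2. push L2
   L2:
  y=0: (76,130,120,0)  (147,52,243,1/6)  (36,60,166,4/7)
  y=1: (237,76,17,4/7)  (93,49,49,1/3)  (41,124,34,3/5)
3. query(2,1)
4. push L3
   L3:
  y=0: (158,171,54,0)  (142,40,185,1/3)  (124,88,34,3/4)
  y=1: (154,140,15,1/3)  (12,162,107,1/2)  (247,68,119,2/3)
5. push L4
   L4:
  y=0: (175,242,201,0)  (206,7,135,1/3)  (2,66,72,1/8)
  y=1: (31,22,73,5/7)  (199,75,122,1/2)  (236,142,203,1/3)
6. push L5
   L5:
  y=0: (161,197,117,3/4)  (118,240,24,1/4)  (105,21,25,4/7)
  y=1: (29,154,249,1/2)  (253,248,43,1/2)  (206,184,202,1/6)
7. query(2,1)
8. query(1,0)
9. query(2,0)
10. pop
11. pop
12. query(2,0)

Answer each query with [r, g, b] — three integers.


at x=2,y=1 over L1,L2:
L1 α=1/2: [107, 55/2, 91]
L2 α=3/5: [337/5, 427/5, 284/5]
→ [67, 85, 57]

(2,1) stack=L1,L2,L3,L4,L5; from [0,0,0]:
after L1 α=1/2: [107, 55/2, 91]
after L2 α=3/5: [337/5, 427/5, 284/5]
after L3 α=2/3: [2807/15, 369/5, 1474/15]
after L4 α=1/3: [9154/45, 1448/15, 5993/45]
after L5 α=1/6: [5504/27, 1000/9, 7811/54]
rounded: [204, 111, 145]

query (1,0) [L1,L2,L3,L4,L5] — begin 0,0,0
+L1 (α=1/2) → [120, 13, 43/2]
+L2 (α=1/6) → [249/2, 39/2, 701/12]
+L3 (α=1/3) → [391/3, 79/3, 1811/18]
+L4 (α=1/3) → [1400/9, 179/9, 3026/27]
+L5 (α=1/4) → [877/6, 899/12, 1621/18]
= [146, 75, 90]

(2,0) stack=L1,L2,L3,L4,L5; from [0,0,0]:
after L1 α=1/2: [21/2, 91/2, 3]
after L2 α=4/7: [351/14, 753/14, 673/7]
after L3 α=3/4: [5559/56, 4449/56, 1387/28]
after L4 α=1/8: [5575/64, 4977/64, 1675/32]
after L5 α=4/7: [43605/448, 2901/64, 1175/32]
→ [97, 45, 37]

(2,0) stack=L1,L2,L3; from [0,0,0]:
after L1 α=1/2: [21/2, 91/2, 3]
after L2 α=4/7: [351/14, 753/14, 673/7]
after L3 α=3/4: [5559/56, 4449/56, 1387/28]
rounded: [99, 79, 50]


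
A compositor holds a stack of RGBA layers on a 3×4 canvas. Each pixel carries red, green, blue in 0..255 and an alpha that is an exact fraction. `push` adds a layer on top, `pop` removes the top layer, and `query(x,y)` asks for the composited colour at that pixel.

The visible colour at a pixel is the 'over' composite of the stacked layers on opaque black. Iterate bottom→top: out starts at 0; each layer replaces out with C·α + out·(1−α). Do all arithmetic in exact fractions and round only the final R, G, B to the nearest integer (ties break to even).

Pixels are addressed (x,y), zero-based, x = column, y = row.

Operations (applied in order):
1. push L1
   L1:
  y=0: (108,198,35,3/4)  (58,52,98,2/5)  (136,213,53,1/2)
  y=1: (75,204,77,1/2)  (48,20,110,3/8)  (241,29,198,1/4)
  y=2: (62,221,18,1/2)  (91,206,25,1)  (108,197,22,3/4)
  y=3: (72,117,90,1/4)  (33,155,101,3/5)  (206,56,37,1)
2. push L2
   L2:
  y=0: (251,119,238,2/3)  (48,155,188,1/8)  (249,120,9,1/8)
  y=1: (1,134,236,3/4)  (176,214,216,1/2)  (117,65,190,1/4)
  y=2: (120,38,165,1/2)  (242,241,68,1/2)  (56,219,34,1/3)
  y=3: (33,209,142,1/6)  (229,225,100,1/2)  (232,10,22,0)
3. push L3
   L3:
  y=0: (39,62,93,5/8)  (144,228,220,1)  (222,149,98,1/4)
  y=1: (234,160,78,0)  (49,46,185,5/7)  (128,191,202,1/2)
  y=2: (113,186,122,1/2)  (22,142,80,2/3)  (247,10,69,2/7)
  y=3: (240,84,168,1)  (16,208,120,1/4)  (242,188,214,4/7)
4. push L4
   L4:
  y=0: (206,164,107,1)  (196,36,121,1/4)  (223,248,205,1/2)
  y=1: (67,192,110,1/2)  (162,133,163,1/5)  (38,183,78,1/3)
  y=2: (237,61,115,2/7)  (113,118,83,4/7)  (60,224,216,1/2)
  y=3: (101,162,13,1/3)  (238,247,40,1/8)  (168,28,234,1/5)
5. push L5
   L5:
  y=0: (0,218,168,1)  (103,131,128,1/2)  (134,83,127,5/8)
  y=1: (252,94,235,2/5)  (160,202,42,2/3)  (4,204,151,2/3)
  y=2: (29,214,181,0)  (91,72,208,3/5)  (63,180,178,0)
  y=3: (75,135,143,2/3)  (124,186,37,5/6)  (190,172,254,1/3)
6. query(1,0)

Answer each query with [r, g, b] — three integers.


(1,0) stack=L1,L2,L3,L4,L5; from [0,0,0]:
after L1 α=2/5: [116/5, 104/5, 196/5]
after L2 α=1/8: [263/10, 1503/40, 289/5]
after L3 α=1: [144, 228, 220]
after L4 α=1/4: [157, 180, 781/4]
after L5 α=1/2: [130, 311/2, 1293/8]
→ [130, 156, 162]


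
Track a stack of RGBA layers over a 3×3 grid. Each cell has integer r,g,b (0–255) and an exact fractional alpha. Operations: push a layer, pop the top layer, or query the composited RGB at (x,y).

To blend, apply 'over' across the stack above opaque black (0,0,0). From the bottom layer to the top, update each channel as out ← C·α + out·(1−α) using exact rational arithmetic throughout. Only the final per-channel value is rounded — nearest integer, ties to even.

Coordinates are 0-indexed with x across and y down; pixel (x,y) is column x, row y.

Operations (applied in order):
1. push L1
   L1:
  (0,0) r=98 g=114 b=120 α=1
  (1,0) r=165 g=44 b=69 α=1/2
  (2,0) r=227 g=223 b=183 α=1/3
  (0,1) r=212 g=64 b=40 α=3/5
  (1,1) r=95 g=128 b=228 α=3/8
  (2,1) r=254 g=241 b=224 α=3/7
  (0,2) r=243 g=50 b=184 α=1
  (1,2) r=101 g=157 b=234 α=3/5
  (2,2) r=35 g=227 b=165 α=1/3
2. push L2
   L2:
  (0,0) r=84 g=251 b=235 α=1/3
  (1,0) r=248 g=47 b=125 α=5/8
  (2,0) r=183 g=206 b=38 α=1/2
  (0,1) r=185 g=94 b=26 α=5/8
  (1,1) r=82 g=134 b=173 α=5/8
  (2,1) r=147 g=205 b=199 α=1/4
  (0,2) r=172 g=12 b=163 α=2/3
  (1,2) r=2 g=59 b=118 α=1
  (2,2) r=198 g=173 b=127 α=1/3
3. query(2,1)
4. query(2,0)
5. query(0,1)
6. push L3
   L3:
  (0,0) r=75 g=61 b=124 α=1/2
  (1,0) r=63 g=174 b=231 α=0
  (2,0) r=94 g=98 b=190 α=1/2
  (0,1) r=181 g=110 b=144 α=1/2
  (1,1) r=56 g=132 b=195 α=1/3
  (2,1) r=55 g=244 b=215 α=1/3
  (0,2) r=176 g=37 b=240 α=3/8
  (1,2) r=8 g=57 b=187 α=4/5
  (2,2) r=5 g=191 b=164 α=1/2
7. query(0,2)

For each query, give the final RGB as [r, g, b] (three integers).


query (2,1) [L1,L2] — begin 0,0,0
after L1 α=3/7: [762/7, 723/7, 96]
after L2 α=1/4: [3315/28, 901/7, 487/4]
→ [118, 129, 122]

(2,0) stack=L1,L2; from [0,0,0]:
L1 α=1/3: [227/3, 223/3, 61]
L2 α=1/2: [388/3, 841/6, 99/2]
→ [129, 140, 50]

query (0,1) [L1,L2] — begin 0,0,0
+L1 (α=3/5) → [636/5, 192/5, 24]
+L2 (α=5/8) → [6533/40, 1463/20, 101/4]
rounded: [163, 73, 25]

at x=0,y=2 over L1,L2,L3:
+L1 (α=1) → [243, 50, 184]
+L2 (α=2/3) → [587/3, 74/3, 170]
+L3 (α=3/8) → [4519/24, 703/24, 785/4]
rounded: [188, 29, 196]


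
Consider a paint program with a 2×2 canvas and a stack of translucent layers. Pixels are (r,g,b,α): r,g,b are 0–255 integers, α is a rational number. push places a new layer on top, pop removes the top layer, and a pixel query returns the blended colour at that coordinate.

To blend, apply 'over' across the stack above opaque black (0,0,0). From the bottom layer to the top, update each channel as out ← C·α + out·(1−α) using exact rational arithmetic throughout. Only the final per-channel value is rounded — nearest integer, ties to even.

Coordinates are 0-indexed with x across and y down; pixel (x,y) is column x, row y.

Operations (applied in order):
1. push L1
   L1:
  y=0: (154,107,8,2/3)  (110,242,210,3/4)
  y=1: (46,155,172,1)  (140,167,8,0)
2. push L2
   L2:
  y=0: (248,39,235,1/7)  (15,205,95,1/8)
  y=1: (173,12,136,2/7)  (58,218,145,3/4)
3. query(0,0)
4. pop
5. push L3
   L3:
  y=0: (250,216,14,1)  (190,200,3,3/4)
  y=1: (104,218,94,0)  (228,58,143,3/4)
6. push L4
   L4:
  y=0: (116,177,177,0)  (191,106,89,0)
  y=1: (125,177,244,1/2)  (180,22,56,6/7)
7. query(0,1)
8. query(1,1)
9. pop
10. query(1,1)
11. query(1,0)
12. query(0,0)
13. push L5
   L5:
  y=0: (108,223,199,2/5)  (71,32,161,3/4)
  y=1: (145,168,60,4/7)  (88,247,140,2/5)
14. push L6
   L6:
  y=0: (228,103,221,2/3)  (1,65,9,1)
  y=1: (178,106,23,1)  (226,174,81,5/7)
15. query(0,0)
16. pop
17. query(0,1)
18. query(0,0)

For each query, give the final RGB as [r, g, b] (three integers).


(0,0) stack=L1,L2; from [0,0,0]:
+L1 (α=2/3) → [308/3, 214/3, 16/3]
+L2 (α=1/7) → [864/7, 467/7, 267/7]
rounded: [123, 67, 38]

at x=0,y=1 over L1,L3,L4:
after L1 α=1: [46, 155, 172]
after L3 α=0: [46, 155, 172]
after L4 α=1/2: [171/2, 166, 208]
rounded: [86, 166, 208]

(1,1) stack=L1,L3,L4; from [0,0,0]:
after L1 α=0: [0, 0, 0]
after L3 α=3/4: [171, 87/2, 429/4]
after L4 α=6/7: [1251/7, 351/14, 1773/28]
= [179, 25, 63]

query (1,1) [L1,L3] — begin 0,0,0
after L1 α=0: [0, 0, 0]
after L3 α=3/4: [171, 87/2, 429/4]
= [171, 44, 107]

query (1,0) [L1,L3] — begin 0,0,0
L1 α=3/4: [165/2, 363/2, 315/2]
L3 α=3/4: [1305/8, 1563/8, 333/8]
rounded: [163, 195, 42]

query (0,0) [L1,L3] — begin 0,0,0
L1 α=2/3: [308/3, 214/3, 16/3]
L3 α=1: [250, 216, 14]
→ [250, 216, 14]

(0,0) stack=L1,L3,L5,L6; from [0,0,0]:
+L1 (α=2/3) → [308/3, 214/3, 16/3]
+L3 (α=1) → [250, 216, 14]
+L5 (α=2/5) → [966/5, 1094/5, 88]
+L6 (α=2/3) → [1082/5, 708/5, 530/3]
→ [216, 142, 177]

(0,1) stack=L1,L3,L5; from [0,0,0]:
+L1 (α=1) → [46, 155, 172]
+L3 (α=0) → [46, 155, 172]
+L5 (α=4/7) → [718/7, 1137/7, 108]
= [103, 162, 108]

query (0,0) [L1,L3,L5] — begin 0,0,0
+L1 (α=2/3) → [308/3, 214/3, 16/3]
+L3 (α=1) → [250, 216, 14]
+L5 (α=2/5) → [966/5, 1094/5, 88]
= [193, 219, 88]


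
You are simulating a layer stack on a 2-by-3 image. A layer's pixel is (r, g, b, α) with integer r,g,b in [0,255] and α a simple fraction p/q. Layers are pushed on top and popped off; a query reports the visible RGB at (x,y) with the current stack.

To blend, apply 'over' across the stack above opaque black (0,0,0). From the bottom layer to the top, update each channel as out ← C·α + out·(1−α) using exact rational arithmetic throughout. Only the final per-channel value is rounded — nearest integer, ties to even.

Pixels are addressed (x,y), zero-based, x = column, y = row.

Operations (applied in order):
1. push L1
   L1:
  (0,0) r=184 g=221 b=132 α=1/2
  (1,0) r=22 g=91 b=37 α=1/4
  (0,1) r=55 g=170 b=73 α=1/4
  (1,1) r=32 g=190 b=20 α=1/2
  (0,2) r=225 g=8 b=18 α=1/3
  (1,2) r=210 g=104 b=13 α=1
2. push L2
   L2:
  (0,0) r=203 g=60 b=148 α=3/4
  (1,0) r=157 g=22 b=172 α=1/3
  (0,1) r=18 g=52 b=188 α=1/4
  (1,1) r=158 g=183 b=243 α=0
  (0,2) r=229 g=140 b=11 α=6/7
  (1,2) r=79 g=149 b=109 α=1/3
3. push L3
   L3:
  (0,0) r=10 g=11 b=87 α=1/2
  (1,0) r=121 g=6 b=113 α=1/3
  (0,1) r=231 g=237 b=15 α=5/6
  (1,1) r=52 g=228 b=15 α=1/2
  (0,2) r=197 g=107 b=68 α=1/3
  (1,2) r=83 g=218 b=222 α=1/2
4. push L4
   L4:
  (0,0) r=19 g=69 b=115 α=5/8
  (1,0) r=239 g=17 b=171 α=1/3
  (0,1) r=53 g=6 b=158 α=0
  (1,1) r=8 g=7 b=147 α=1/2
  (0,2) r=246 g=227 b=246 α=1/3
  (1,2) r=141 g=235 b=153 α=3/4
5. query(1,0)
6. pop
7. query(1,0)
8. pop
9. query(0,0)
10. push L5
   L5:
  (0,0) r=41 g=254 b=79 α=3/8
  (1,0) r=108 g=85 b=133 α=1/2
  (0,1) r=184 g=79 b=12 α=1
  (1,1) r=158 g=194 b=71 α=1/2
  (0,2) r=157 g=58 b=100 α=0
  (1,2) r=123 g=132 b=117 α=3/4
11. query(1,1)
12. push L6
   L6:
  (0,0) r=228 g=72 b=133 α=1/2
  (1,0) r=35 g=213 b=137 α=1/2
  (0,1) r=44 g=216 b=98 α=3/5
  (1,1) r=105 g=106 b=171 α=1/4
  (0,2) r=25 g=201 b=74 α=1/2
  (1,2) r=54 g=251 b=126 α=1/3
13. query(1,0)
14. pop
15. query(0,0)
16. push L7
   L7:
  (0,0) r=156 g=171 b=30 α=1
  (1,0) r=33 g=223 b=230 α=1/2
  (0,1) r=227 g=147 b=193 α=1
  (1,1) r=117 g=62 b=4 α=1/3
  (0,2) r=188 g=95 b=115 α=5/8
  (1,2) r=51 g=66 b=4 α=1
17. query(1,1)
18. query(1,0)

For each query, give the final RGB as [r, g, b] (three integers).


query (1,0) [L1,L2,L3,L4] — begin 0,0,0
+L1 (α=1/4) → [11/2, 91/4, 37/4]
+L2 (α=1/3) → [56, 45/2, 127/2]
+L3 (α=1/3) → [233/3, 17, 80]
+L4 (α=1/3) → [1183/9, 17, 331/3]
= [131, 17, 110]

at x=1,y=0 over L1,L2,L3:
after L1 α=1/4: [11/2, 91/4, 37/4]
after L2 α=1/3: [56, 45/2, 127/2]
after L3 α=1/3: [233/3, 17, 80]
→ [78, 17, 80]

at x=0,y=0 over L1,L2:
after L1 α=1/2: [92, 221/2, 66]
after L2 α=3/4: [701/4, 581/8, 255/2]
→ [175, 73, 128]

(1,1) stack=L1,L2,L5; from [0,0,0]:
+L1 (α=1/2) → [16, 95, 10]
+L2 (α=0) → [16, 95, 10]
+L5 (α=1/2) → [87, 289/2, 81/2]
rounded: [87, 144, 40]

at x=1,y=0 over L1,L2,L5,L6:
L1 α=1/4: [11/2, 91/4, 37/4]
L2 α=1/3: [56, 45/2, 127/2]
L5 α=1/2: [82, 215/4, 393/4]
L6 α=1/2: [117/2, 1067/8, 941/8]
= [58, 133, 118]

query (0,0) [L1,L2,L5] — begin 0,0,0
after L1 α=1/2: [92, 221/2, 66]
after L2 α=3/4: [701/4, 581/8, 255/2]
after L5 α=3/8: [3997/32, 9001/64, 1749/16]
→ [125, 141, 109]

(1,1) stack=L1,L2,L5,L7; from [0,0,0]:
+L1 (α=1/2) → [16, 95, 10]
+L2 (α=0) → [16, 95, 10]
+L5 (α=1/2) → [87, 289/2, 81/2]
+L7 (α=1/3) → [97, 117, 85/3]
rounded: [97, 117, 28]

query (1,0) [L1,L2,L5,L7] — begin 0,0,0
after L1 α=1/4: [11/2, 91/4, 37/4]
after L2 α=1/3: [56, 45/2, 127/2]
after L5 α=1/2: [82, 215/4, 393/4]
after L7 α=1/2: [115/2, 1107/8, 1313/8]
→ [58, 138, 164]


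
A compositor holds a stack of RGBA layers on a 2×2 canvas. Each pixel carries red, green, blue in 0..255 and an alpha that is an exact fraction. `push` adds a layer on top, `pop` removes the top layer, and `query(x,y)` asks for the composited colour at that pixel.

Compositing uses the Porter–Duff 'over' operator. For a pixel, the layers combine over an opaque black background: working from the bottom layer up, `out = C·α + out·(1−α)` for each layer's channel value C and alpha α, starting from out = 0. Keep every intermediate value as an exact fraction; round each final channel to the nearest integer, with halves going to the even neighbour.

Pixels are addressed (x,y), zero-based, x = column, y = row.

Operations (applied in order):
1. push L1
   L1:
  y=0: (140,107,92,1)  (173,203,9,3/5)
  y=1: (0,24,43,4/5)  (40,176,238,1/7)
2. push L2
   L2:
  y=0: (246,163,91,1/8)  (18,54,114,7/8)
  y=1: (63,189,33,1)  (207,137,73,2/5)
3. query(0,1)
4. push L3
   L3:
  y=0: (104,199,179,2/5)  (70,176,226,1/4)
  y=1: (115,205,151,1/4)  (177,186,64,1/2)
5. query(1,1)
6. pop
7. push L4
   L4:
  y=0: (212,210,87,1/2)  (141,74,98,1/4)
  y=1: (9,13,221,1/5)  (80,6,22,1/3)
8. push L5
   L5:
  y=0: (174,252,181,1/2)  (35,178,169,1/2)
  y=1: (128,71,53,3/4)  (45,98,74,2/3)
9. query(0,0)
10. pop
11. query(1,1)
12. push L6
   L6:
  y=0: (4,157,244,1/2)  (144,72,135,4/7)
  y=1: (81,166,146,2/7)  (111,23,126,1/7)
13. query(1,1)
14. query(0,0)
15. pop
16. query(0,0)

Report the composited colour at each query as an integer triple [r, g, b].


query (0,1) [L1,L2] — begin 0,0,0
L1 α=4/5: [0, 96/5, 172/5]
L2 α=1: [63, 189, 33]
= [63, 189, 33]

at x=1,y=1 over L1,L2,L3:
+L1 (α=1/7) → [40/7, 176/7, 34]
+L2 (α=2/5) → [3018/35, 2446/35, 248/5]
+L3 (α=1/2) → [9213/70, 4478/35, 284/5]
→ [132, 128, 57]

(0,0) stack=L1,L2,L4,L5; from [0,0,0]:
after L1 α=1: [140, 107, 92]
after L2 α=1/8: [613/4, 114, 735/8]
after L4 α=1/2: [1461/8, 162, 1431/16]
after L5 α=1/2: [2853/16, 207, 4327/32]
→ [178, 207, 135]

(1,1) stack=L1,L2,L4; from [0,0,0]:
after L1 α=1/7: [40/7, 176/7, 34]
after L2 α=2/5: [3018/35, 2446/35, 248/5]
after L4 α=1/3: [8836/105, 5102/105, 202/5]
rounded: [84, 49, 40]

at x=1,y=1 over L1,L2,L4,L6:
after L1 α=1/7: [40/7, 176/7, 34]
after L2 α=2/5: [3018/35, 2446/35, 248/5]
after L4 α=1/3: [8836/105, 5102/105, 202/5]
after L6 α=1/7: [21557/245, 11009/245, 1842/35]
= [88, 45, 53]

at x=0,y=0 over L1,L2,L4,L6:
+L1 (α=1) → [140, 107, 92]
+L2 (α=1/8) → [613/4, 114, 735/8]
+L4 (α=1/2) → [1461/8, 162, 1431/16]
+L6 (α=1/2) → [1493/16, 319/2, 5335/32]
→ [93, 160, 167]

at x=0,y=0 over L1,L2,L4:
after L1 α=1: [140, 107, 92]
after L2 α=1/8: [613/4, 114, 735/8]
after L4 α=1/2: [1461/8, 162, 1431/16]
rounded: [183, 162, 89]


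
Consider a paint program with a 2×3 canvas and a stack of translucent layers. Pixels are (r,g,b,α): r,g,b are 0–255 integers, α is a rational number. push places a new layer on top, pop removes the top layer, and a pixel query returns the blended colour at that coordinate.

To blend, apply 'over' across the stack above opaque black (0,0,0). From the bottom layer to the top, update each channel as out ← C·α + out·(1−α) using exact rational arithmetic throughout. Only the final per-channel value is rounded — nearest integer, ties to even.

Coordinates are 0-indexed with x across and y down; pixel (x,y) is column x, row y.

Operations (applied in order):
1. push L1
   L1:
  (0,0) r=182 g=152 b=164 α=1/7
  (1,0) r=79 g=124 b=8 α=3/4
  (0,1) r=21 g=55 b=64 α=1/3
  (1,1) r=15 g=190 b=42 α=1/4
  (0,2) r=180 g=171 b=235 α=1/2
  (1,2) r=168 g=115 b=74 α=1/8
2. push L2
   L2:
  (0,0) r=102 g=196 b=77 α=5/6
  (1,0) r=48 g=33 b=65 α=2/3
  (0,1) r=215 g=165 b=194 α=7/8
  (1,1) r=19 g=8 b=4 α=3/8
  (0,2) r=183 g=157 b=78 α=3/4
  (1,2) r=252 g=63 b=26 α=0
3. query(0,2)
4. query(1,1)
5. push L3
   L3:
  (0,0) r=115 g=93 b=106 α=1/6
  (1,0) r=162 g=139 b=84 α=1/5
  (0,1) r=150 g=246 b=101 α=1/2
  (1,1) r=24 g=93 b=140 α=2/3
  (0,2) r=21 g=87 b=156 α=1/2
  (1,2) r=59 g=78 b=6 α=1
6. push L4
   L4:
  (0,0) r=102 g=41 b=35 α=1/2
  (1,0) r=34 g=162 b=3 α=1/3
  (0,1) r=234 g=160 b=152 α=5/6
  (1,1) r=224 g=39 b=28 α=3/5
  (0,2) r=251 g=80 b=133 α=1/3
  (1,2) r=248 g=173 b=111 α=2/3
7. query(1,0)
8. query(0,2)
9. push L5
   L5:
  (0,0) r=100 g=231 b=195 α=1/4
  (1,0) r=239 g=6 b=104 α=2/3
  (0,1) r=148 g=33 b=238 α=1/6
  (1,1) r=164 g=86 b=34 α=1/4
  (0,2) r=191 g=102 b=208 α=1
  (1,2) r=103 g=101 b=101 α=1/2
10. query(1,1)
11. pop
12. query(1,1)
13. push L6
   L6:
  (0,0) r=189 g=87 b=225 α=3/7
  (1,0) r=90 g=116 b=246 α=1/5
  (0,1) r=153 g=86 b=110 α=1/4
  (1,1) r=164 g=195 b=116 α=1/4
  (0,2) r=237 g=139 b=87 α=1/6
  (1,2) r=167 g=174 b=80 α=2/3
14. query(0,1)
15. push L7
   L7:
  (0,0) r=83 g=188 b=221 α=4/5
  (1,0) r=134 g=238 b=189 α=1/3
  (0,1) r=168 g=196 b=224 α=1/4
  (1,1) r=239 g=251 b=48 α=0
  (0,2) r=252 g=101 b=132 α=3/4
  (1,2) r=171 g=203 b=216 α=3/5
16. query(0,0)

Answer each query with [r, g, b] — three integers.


query (0,2) [L1,L2] — begin 0,0,0
after L1 α=1/2: [90, 171/2, 235/2]
after L2 α=3/4: [639/4, 1113/8, 703/8]
→ [160, 139, 88]

query (1,1) [L1,L2] — begin 0,0,0
+L1 (α=1/4) → [15/4, 95/2, 21/2]
+L2 (α=3/8) → [303/32, 523/16, 129/16]
→ [9, 33, 8]

query (1,0) [L1,L2,L3,L4] — begin 0,0,0
L1 α=3/4: [237/4, 93, 6]
L2 α=2/3: [207/4, 53, 136/3]
L3 α=1/5: [369/5, 351/5, 796/15]
L4 α=1/3: [908/15, 504/5, 1637/45]
→ [61, 101, 36]

at x=0,y=2 over L1,L2,L3,L4:
L1 α=1/2: [90, 171/2, 235/2]
L2 α=3/4: [639/4, 1113/8, 703/8]
L3 α=1/2: [723/8, 1809/16, 1951/16]
L4 α=1/3: [1727/12, 2449/24, 1005/8]
rounded: [144, 102, 126]

query (1,1) [L1,L2,L3,L4,L5] — begin 0,0,0
+L1 (α=1/4) → [15/4, 95/2, 21/2]
+L2 (α=3/8) → [303/32, 523/16, 129/16]
+L3 (α=2/3) → [613/32, 3499/48, 4609/48]
+L4 (α=3/5) → [2273/16, 6307/120, 1325/24]
+L5 (α=1/4) → [9443/64, 9747/160, 1597/32]
rounded: [148, 61, 50]

query (1,1) [L1,L2,L3,L4] — begin 0,0,0
after L1 α=1/4: [15/4, 95/2, 21/2]
after L2 α=3/8: [303/32, 523/16, 129/16]
after L3 α=2/3: [613/32, 3499/48, 4609/48]
after L4 α=3/5: [2273/16, 6307/120, 1325/24]
= [142, 53, 55]

(0,1) stack=L1,L2,L3,L4,L6; from [0,0,0]:
+L1 (α=1/3) → [7, 55/3, 64/3]
+L2 (α=7/8) → [189, 440/3, 2069/12]
+L3 (α=1/2) → [339/2, 589/3, 3281/24]
+L4 (α=5/6) → [893/4, 2989/18, 21521/144]
+L6 (α=1/4) → [3291/16, 3505/24, 26801/192]
rounded: [206, 146, 140]

(0,0) stack=L1,L2,L3,L4,L6,L7; from [0,0,0]:
+L1 (α=1/7) → [26, 152/7, 164/7]
+L2 (α=5/6) → [268/3, 3506/21, 953/14]
+L3 (α=1/6) → [1685/18, 19483/126, 2083/28]
+L4 (α=1/2) → [3521/36, 24649/252, 3063/56]
+L6 (α=3/7) → [1232/9, 41092/441, 12513/98]
+L7 (α=4/5) → [844/9, 372724/2205, 19829/98]
→ [94, 169, 202]


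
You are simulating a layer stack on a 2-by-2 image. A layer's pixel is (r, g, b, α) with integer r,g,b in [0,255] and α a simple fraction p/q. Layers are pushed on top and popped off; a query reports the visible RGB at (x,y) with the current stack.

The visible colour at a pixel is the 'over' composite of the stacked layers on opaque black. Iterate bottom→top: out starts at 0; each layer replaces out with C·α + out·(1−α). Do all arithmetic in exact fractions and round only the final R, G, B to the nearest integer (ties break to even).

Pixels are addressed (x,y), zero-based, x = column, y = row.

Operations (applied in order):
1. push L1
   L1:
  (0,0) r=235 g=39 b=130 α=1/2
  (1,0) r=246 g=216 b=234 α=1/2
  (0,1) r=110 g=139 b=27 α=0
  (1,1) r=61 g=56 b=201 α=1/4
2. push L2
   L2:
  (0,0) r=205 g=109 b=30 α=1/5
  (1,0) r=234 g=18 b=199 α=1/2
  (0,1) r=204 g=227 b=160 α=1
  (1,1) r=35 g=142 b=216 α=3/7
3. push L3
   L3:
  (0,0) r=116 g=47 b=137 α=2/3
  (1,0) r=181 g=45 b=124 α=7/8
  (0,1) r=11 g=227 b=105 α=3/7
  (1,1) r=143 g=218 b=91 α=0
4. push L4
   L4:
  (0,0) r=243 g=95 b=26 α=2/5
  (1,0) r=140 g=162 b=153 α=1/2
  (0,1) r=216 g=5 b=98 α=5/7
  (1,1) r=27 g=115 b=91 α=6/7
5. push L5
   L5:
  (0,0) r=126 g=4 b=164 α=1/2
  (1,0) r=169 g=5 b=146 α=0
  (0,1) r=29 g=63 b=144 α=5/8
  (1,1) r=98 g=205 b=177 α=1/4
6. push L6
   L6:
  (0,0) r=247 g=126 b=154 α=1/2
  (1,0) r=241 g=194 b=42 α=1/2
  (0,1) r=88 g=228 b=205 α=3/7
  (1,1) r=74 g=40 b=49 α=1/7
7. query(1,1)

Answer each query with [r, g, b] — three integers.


query (1,1) [L1,L2,L3,L4,L5,L6] — begin 0,0,0
L1 α=1/4: [61/4, 14, 201/4]
L2 α=3/7: [166/7, 482/7, 849/7]
L3 α=0: [166/7, 482/7, 849/7]
L4 α=6/7: [1300/49, 5312/49, 4671/49]
L5 α=1/4: [4351/98, 25981/196, 11343/98]
L6 α=1/7: [16679/343, 81863/686, 36430/343]
= [49, 119, 106]


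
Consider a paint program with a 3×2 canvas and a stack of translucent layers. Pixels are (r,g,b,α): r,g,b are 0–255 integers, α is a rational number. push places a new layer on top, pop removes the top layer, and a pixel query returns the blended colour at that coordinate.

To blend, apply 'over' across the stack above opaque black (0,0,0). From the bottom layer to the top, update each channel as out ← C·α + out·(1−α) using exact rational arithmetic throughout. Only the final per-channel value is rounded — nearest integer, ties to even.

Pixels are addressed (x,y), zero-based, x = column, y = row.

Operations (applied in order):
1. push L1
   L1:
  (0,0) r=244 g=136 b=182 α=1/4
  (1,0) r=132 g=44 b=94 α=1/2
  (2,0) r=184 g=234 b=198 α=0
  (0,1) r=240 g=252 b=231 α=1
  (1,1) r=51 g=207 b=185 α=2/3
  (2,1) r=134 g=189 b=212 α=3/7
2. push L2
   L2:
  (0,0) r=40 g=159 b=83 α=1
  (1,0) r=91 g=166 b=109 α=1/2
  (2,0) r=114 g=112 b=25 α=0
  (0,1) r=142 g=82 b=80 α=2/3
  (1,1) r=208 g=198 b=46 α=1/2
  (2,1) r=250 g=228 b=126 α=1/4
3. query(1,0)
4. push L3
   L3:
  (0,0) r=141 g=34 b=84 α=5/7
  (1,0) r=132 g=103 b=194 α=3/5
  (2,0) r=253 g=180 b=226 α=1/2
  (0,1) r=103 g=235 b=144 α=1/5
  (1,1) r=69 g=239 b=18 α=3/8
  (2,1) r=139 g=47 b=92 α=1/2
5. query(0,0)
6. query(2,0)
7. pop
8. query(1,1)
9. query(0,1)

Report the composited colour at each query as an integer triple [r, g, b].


(1,0) stack=L1,L2; from [0,0,0]:
+L1 (α=1/2) → [66, 22, 47]
+L2 (α=1/2) → [157/2, 94, 78]
→ [78, 94, 78]

at x=0,y=0 over L1,L2,L3:
L1 α=1/4: [61, 34, 91/2]
L2 α=1: [40, 159, 83]
L3 α=5/7: [785/7, 488/7, 586/7]
→ [112, 70, 84]

query (2,0) [L1,L2,L3] — begin 0,0,0
L1 α=0: [0, 0, 0]
L2 α=0: [0, 0, 0]
L3 α=1/2: [253/2, 90, 113]
rounded: [126, 90, 113]

(1,1) stack=L1,L2; from [0,0,0]:
L1 α=2/3: [34, 138, 370/3]
L2 α=1/2: [121, 168, 254/3]
= [121, 168, 85]

(0,1) stack=L1,L2; from [0,0,0]:
after L1 α=1: [240, 252, 231]
after L2 α=2/3: [524/3, 416/3, 391/3]
= [175, 139, 130]


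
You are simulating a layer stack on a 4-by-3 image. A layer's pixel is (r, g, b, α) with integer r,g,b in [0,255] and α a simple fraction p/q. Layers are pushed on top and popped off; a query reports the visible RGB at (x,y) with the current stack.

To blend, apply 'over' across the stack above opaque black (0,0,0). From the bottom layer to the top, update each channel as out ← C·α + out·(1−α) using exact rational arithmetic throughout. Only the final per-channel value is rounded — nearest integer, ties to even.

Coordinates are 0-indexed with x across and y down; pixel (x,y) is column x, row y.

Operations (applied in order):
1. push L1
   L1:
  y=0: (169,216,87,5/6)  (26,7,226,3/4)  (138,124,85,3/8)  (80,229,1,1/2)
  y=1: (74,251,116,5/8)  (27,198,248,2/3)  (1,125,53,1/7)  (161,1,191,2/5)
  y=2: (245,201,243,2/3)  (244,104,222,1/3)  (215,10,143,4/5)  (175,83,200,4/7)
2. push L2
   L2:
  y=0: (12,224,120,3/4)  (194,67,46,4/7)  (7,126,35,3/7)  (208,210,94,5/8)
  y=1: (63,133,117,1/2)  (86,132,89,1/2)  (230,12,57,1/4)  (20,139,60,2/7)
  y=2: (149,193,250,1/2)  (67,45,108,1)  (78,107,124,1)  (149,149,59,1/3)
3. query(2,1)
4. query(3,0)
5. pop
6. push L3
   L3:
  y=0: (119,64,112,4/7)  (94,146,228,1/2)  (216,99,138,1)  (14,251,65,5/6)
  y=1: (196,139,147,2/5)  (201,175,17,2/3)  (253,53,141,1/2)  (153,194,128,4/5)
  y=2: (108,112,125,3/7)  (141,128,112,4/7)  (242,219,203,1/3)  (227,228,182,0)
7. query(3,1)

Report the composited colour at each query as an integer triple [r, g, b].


query (2,1) [L1,L2] — begin 0,0,0
+L1 (α=1/7) → [1/7, 125/7, 53/7]
+L2 (α=1/4) → [1613/28, 459/28, 279/14]
= [58, 16, 20]

(3,0) stack=L1,L2; from [0,0,0]:
+L1 (α=1/2) → [40, 229/2, 1/2]
+L2 (α=5/8) → [145, 2787/16, 943/16]
rounded: [145, 174, 59]

query (3,1) [L1,L3] — begin 0,0,0
+L1 (α=2/5) → [322/5, 2/5, 382/5]
+L3 (α=4/5) → [3382/25, 3882/25, 2942/25]
rounded: [135, 155, 118]


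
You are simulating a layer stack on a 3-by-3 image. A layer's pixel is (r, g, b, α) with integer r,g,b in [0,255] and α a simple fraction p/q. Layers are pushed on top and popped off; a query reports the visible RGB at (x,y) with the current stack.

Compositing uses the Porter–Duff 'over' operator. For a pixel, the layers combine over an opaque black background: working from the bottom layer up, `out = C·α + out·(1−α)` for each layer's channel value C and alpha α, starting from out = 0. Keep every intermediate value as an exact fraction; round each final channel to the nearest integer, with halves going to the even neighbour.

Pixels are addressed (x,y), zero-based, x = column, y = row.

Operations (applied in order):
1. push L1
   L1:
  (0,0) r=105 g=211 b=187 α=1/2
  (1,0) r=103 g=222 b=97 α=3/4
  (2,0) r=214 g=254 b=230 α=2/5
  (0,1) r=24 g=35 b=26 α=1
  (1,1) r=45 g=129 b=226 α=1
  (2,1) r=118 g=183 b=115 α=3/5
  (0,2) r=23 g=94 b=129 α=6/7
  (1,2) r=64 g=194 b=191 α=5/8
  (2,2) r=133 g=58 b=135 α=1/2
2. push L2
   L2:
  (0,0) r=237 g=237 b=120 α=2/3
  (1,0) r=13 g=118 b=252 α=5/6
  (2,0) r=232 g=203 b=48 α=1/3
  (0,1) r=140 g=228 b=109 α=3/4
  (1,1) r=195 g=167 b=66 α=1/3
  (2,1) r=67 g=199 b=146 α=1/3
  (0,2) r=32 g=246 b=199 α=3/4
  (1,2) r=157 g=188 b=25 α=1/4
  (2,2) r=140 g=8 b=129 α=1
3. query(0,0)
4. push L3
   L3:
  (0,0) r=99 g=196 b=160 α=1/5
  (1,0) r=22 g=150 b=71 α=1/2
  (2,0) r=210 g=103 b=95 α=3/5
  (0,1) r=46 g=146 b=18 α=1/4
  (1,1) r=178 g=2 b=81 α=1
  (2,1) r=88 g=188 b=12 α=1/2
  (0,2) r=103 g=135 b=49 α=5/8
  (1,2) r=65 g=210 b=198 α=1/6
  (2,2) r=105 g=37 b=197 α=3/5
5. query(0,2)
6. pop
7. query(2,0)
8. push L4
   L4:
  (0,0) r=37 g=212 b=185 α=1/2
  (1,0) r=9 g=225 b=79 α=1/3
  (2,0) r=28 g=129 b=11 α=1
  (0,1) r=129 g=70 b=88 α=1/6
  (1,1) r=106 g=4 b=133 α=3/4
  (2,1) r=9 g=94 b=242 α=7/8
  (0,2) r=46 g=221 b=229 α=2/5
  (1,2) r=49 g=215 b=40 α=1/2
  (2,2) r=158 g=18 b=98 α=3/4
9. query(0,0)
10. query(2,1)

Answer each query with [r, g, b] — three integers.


at x=0,y=0 over L1,L2:
L1 α=1/2: [105/2, 211/2, 187/2]
L2 α=2/3: [351/2, 1159/6, 667/6]
rounded: [176, 193, 111]

query (0,2) [L1,L2,L3] — begin 0,0,0
after L1 α=6/7: [138/7, 564/7, 774/7]
after L2 α=3/4: [405/14, 2865/14, 4953/28]
after L3 α=5/8: [8425/112, 18045/112, 21719/224]
= [75, 161, 97]

(2,0) stack=L1,L2; from [0,0,0]:
after L1 α=2/5: [428/5, 508/5, 92]
after L2 α=1/3: [672/5, 677/5, 232/3]
rounded: [134, 135, 77]

(0,0) stack=L1,L2,L4; from [0,0,0]:
after L1 α=1/2: [105/2, 211/2, 187/2]
after L2 α=2/3: [351/2, 1159/6, 667/6]
after L4 α=1/2: [425/4, 2431/12, 1777/12]
→ [106, 203, 148]

query (2,1) [L1,L2,L4] — begin 0,0,0
L1 α=3/5: [354/5, 549/5, 69]
L2 α=1/3: [1043/15, 2093/15, 284/3]
L4 α=7/8: [497/30, 11963/120, 2683/12]
rounded: [17, 100, 224]


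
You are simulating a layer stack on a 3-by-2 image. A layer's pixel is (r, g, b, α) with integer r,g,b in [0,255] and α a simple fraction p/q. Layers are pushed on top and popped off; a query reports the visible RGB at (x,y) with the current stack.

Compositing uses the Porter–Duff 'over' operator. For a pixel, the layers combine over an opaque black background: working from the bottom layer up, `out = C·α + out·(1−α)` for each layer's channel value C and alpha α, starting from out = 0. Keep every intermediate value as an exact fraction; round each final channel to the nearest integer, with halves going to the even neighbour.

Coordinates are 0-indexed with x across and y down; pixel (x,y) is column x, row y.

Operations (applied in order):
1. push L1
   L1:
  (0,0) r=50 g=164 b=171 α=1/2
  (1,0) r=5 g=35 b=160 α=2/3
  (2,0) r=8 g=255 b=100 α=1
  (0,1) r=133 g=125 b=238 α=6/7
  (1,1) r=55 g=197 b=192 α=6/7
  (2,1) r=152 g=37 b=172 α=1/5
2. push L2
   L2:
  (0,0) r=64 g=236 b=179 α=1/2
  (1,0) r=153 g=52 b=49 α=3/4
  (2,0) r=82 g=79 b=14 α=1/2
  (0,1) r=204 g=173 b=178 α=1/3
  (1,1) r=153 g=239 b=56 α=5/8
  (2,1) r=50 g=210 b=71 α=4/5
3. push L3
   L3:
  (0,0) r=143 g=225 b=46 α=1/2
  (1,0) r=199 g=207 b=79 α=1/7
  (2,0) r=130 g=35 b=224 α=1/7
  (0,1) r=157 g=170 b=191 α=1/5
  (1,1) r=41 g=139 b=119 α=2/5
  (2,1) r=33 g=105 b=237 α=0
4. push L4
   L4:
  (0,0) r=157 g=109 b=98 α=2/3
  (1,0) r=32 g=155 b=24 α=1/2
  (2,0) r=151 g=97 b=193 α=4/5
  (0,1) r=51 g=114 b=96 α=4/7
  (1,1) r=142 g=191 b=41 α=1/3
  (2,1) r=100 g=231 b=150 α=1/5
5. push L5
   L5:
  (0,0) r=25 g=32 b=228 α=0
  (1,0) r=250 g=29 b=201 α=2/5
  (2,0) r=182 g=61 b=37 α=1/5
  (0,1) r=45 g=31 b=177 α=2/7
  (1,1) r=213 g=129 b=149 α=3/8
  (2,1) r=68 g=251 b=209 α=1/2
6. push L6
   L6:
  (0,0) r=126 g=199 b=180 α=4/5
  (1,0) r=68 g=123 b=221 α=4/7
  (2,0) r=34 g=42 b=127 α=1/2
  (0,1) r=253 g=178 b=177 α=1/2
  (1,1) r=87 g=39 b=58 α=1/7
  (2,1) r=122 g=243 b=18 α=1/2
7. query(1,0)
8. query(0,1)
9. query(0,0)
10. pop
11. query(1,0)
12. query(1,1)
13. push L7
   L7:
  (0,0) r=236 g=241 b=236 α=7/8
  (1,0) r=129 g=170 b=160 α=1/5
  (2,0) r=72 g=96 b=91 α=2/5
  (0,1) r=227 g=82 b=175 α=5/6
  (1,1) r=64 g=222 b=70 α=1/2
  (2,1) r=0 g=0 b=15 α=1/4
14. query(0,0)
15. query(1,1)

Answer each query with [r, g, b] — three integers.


query (1,0) [L1,L2,L3,L4,L5,L6] — begin 0,0,0
L1 α=2/3: [10/3, 70/3, 320/3]
L2 α=3/4: [1387/12, 269/6, 761/12]
L3 α=1/7: [255/2, 68, 919/14]
L4 α=1/2: [319/4, 223/2, 1255/28]
L5 α=2/5: [2957/20, 157/2, 15021/140]
L6 α=4/7: [14311/140, 1455/14, 168823/980]
= [102, 104, 172]

(0,1) stack=L1,L2,L3,L4,L5,L6; from [0,0,0]:
after L1 α=6/7: [114, 750/7, 204]
after L2 α=1/3: [144, 2711/21, 586/3]
after L3 α=1/5: [733/5, 14414/105, 2917/15]
after L4 α=4/7: [3219/35, 30374/245, 691/5]
after L5 α=2/7: [3849/49, 33412/343, 1045/7]
after L6 α=1/2: [8123/49, 47233/343, 1142/7]
rounded: [166, 138, 163]

query (0,0) [L1,L2,L3,L4,L5,L6] — begin 0,0,0
after L1 α=1/2: [25, 82, 171/2]
after L2 α=1/2: [89/2, 159, 529/4]
after L3 α=1/2: [375/4, 192, 713/8]
after L4 α=2/3: [1631/12, 410/3, 2281/24]
after L5 α=0: [1631/12, 410/3, 2281/24]
after L6 α=4/5: [7679/60, 2798/15, 19561/120]
→ [128, 187, 163]

query (1,0) [L1,L2,L3,L4,L5] — begin 0,0,0
L1 α=2/3: [10/3, 70/3, 320/3]
L2 α=3/4: [1387/12, 269/6, 761/12]
L3 α=1/7: [255/2, 68, 919/14]
L4 α=1/2: [319/4, 223/2, 1255/28]
L5 α=2/5: [2957/20, 157/2, 15021/140]
→ [148, 78, 107]

query (1,1) [L1,L2,L3,L4,L5] — begin 0,0,0
L1 α=6/7: [330/7, 1182/7, 1152/7]
L2 α=5/8: [6345/56, 11911/56, 677/7]
L3 α=2/5: [23627/280, 51301/280, 3697/35]
L4 α=1/3: [43507/420, 78041/420, 2943/35]
L5 α=3/8: [97183/672, 110549/672, 759/7]
= [145, 165, 108]

(0,0) stack=L1,L2,L3,L4,L5,L7; from [0,0,0]:
after L1 α=1/2: [25, 82, 171/2]
after L2 α=1/2: [89/2, 159, 529/4]
after L3 α=1/2: [375/4, 192, 713/8]
after L4 α=2/3: [1631/12, 410/3, 2281/24]
after L5 α=0: [1631/12, 410/3, 2281/24]
after L7 α=7/8: [21455/96, 5471/24, 41929/192]
= [223, 228, 218]

query (1,1) [L1,L2,L3,L4,L5,L7] — begin 0,0,0
after L1 α=6/7: [330/7, 1182/7, 1152/7]
after L2 α=5/8: [6345/56, 11911/56, 677/7]
after L3 α=2/5: [23627/280, 51301/280, 3697/35]
after L4 α=1/3: [43507/420, 78041/420, 2943/35]
after L5 α=3/8: [97183/672, 110549/672, 759/7]
after L7 α=1/2: [140191/1344, 259733/1344, 1249/14]
= [104, 193, 89]
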